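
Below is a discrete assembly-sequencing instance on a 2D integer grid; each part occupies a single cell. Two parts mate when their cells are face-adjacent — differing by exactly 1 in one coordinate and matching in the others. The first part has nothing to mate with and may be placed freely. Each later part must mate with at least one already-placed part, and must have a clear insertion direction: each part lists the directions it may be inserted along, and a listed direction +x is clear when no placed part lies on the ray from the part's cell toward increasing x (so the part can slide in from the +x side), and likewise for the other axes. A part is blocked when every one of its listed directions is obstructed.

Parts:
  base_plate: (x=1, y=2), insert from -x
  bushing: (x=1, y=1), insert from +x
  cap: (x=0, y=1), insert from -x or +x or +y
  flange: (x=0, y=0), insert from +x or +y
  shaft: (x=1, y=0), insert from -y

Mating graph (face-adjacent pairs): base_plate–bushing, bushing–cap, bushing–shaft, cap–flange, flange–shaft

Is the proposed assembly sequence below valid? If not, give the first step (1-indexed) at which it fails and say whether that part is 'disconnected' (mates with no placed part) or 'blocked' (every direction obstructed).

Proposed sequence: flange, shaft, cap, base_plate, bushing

Invalid at step 4 (disconnected)

1. flange@(0, 0) [+x clear] — {flange}
2. shaft@(1, 0) [-y clear] — {flange, shaft}
3. cap@(0, 1) [-x clear] — {cap, flange, shaft}
4. base_plate@(1, 2) — no placed neighbour ⇒ disconnected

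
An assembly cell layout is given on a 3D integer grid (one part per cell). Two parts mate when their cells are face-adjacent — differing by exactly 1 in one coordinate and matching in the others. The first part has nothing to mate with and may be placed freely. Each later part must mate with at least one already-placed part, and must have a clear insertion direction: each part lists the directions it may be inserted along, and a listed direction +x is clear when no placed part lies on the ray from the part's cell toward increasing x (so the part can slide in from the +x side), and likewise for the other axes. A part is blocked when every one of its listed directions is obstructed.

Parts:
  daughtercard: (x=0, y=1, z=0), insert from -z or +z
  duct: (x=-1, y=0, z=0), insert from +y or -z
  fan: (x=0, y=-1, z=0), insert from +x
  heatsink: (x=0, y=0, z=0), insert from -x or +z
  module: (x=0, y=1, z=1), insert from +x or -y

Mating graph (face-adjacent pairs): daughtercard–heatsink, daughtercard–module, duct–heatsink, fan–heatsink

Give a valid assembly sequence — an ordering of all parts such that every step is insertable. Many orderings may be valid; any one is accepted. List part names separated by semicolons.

fan; heatsink; duct; daughtercard; module

1. fan@(0, -1, 0) [+x clear] — {fan}
2. heatsink@(0, 0, 0) [-x clear] — {fan, heatsink}
3. duct@(-1, 0, 0) [+y clear] — {duct, fan, heatsink}
4. daughtercard@(0, 1, 0) [-z clear] — {daughtercard, duct, fan, heatsink}
5. module@(0, 1, 1) [+x clear] — {daughtercard, duct, fan, heatsink, module}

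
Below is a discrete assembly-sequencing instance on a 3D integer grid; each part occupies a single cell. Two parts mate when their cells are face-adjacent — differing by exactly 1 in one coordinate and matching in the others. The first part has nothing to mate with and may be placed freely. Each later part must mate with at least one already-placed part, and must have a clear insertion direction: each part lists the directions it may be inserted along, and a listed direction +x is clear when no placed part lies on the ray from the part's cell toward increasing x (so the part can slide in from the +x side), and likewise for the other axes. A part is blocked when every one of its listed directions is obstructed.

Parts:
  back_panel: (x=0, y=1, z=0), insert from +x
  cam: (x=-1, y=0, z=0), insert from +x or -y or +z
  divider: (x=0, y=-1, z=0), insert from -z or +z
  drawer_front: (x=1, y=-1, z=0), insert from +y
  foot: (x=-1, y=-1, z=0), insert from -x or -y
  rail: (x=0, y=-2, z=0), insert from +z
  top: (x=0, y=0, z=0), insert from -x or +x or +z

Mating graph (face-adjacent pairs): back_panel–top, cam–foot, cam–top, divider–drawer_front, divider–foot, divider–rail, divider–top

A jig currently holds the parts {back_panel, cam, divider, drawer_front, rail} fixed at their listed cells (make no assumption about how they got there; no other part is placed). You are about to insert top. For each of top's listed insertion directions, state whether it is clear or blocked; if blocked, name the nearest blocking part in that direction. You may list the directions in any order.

-x: nearest on ray is cam@(-1, 0, 0) ⇒ blocked
+x: ray from top(0, 0, 0) has no placed part ⇒ clear
+z: ray from top(0, 0, 0) has no placed part ⇒ clear

+x: clear; +z: clear; -x: blocked by cam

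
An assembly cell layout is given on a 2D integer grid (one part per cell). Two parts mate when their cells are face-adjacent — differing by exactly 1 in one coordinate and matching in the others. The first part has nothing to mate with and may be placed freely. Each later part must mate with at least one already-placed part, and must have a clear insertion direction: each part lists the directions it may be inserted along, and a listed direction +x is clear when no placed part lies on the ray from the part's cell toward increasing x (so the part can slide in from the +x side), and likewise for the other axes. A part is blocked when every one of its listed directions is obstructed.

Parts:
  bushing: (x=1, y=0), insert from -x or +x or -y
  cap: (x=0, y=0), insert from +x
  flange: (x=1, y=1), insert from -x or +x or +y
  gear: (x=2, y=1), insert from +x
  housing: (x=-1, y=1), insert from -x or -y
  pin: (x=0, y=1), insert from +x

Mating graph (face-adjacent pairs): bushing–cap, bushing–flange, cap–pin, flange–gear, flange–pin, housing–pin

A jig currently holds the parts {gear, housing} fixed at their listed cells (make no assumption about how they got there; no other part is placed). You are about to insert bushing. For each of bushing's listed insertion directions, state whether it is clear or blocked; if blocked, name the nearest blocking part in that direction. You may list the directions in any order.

-x: ray from bushing(1, 0) has no placed part ⇒ clear
+x: ray from bushing(1, 0) has no placed part ⇒ clear
-y: ray from bushing(1, 0) has no placed part ⇒ clear

+x: clear; -x: clear; -y: clear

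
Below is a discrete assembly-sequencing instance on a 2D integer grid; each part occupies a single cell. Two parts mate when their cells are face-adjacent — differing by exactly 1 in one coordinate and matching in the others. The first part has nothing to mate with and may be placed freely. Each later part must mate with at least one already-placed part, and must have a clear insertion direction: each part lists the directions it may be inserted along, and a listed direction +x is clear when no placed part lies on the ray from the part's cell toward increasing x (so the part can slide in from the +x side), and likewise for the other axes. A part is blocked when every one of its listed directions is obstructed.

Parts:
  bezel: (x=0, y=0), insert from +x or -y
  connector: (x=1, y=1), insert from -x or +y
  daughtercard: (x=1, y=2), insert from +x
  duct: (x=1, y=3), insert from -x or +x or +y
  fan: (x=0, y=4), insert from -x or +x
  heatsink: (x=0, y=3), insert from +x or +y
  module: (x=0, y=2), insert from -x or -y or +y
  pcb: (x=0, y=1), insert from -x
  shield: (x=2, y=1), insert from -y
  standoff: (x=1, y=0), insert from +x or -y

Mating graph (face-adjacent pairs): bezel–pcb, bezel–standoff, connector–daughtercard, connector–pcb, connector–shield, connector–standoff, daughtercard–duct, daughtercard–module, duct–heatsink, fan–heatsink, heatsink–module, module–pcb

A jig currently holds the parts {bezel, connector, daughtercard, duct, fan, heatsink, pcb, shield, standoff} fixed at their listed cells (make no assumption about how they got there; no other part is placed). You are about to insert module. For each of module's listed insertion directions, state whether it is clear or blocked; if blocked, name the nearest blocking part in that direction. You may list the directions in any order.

+y: blocked by heatsink; -x: clear; -y: blocked by pcb

-x: ray from module(0, 2) has no placed part ⇒ clear
-y: nearest on ray is pcb@(0, 1) ⇒ blocked
+y: nearest on ray is heatsink@(0, 3) ⇒ blocked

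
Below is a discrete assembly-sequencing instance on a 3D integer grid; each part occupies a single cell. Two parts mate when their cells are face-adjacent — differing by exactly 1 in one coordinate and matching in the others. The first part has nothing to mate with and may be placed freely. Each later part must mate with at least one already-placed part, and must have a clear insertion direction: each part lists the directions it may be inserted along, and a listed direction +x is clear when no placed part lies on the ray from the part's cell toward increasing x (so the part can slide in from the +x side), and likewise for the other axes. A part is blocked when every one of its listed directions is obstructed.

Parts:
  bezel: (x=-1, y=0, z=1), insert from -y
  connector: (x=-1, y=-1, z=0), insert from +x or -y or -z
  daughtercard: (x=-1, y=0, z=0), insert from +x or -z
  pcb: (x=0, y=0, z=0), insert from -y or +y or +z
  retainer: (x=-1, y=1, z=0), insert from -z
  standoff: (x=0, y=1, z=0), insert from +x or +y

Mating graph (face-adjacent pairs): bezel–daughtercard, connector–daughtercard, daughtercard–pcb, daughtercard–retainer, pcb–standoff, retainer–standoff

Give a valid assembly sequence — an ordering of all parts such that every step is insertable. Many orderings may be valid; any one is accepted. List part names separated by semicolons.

1. pcb@(0, 0, 0) [-y clear] — {pcb}
2. standoff@(0, 1, 0) [+x clear] — {pcb, standoff}
3. retainer@(-1, 1, 0) [-z clear] — {pcb, retainer, standoff}
4. daughtercard@(-1, 0, 0) [-z clear] — {daughtercard, pcb, retainer, standoff}
5. bezel@(-1, 0, 1) [-y clear] — {bezel, daughtercard, pcb, retainer, standoff}
6. connector@(-1, -1, 0) [+x clear] — {bezel, connector, daughtercard, pcb, retainer, standoff}

pcb; standoff; retainer; daughtercard; bezel; connector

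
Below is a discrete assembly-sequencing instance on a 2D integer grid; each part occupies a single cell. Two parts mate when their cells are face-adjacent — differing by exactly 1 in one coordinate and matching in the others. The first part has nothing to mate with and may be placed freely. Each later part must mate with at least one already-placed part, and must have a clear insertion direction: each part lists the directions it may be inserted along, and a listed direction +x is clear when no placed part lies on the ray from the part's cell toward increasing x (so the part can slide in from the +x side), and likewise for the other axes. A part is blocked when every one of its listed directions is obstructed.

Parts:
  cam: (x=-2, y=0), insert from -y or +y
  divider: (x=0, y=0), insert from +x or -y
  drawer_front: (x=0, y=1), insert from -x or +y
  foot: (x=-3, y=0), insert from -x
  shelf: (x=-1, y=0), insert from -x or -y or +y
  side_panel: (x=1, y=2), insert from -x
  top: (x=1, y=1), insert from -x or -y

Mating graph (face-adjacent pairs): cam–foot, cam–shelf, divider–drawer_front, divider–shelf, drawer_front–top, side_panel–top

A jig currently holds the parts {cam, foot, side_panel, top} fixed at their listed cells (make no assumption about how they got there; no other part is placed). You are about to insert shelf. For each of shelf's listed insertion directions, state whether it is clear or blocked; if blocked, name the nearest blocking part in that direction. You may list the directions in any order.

+y: clear; -x: blocked by cam; -y: clear

-x: nearest on ray is cam@(-2, 0) ⇒ blocked
-y: ray from shelf(-1, 0) has no placed part ⇒ clear
+y: ray from shelf(-1, 0) has no placed part ⇒ clear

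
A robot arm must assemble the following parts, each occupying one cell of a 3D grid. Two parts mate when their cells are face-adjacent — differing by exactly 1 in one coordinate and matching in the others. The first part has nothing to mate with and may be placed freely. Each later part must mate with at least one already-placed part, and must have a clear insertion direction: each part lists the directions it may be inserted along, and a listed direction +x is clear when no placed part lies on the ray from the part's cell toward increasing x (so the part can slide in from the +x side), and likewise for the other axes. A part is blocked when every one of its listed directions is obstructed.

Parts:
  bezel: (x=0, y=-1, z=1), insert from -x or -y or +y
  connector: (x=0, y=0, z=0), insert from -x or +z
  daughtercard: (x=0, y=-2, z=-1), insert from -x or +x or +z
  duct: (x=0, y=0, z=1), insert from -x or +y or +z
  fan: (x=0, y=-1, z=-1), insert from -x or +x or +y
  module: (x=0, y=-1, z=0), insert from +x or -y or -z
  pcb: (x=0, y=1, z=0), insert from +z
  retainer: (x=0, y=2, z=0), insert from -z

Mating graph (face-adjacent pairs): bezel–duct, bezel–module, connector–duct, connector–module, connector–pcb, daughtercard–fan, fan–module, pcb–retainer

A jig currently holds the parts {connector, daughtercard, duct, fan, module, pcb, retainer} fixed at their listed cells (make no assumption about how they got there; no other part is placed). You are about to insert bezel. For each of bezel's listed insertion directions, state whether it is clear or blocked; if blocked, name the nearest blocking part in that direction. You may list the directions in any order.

-x: ray from bezel(0, -1, 1) has no placed part ⇒ clear
-y: ray from bezel(0, -1, 1) has no placed part ⇒ clear
+y: nearest on ray is duct@(0, 0, 1) ⇒ blocked

+y: blocked by duct; -x: clear; -y: clear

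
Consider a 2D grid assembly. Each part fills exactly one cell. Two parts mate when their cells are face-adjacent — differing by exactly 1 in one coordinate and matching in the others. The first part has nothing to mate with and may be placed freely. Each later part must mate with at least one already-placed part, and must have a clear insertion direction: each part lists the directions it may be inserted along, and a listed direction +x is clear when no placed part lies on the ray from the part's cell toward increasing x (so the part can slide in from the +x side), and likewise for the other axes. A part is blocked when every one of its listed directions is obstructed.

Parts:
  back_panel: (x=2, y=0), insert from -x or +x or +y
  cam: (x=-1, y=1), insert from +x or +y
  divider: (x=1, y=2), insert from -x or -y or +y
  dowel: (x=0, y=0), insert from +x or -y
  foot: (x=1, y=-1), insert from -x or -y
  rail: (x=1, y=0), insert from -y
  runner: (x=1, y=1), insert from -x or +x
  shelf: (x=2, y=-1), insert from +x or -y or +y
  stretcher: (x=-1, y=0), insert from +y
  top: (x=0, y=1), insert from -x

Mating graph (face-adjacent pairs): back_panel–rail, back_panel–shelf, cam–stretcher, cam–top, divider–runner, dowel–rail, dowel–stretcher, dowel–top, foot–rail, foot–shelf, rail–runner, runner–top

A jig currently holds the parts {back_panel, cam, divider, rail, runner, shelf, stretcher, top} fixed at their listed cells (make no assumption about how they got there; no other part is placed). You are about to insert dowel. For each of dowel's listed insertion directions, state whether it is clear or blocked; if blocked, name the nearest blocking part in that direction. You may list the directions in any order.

+x: blocked by rail; -y: clear

+x: nearest on ray is rail@(1, 0) ⇒ blocked
-y: ray from dowel(0, 0) has no placed part ⇒ clear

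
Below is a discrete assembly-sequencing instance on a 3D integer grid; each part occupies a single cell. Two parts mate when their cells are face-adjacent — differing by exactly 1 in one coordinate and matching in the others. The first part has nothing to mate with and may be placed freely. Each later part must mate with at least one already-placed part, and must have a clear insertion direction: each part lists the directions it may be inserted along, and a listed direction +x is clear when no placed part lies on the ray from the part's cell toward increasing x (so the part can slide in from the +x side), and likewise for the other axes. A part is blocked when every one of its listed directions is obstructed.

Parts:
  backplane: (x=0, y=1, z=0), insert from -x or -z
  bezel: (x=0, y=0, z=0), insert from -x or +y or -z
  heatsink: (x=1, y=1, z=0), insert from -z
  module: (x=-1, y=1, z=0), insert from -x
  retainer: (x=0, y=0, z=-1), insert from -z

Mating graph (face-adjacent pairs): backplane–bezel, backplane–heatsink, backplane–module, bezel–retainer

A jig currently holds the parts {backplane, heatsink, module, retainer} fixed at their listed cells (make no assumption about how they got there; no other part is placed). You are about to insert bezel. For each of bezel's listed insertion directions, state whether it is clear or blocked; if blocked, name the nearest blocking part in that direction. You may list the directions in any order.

+y: blocked by backplane; -x: clear; -z: blocked by retainer

-x: ray from bezel(0, 0, 0) has no placed part ⇒ clear
+y: nearest on ray is backplane@(0, 1, 0) ⇒ blocked
-z: nearest on ray is retainer@(0, 0, -1) ⇒ blocked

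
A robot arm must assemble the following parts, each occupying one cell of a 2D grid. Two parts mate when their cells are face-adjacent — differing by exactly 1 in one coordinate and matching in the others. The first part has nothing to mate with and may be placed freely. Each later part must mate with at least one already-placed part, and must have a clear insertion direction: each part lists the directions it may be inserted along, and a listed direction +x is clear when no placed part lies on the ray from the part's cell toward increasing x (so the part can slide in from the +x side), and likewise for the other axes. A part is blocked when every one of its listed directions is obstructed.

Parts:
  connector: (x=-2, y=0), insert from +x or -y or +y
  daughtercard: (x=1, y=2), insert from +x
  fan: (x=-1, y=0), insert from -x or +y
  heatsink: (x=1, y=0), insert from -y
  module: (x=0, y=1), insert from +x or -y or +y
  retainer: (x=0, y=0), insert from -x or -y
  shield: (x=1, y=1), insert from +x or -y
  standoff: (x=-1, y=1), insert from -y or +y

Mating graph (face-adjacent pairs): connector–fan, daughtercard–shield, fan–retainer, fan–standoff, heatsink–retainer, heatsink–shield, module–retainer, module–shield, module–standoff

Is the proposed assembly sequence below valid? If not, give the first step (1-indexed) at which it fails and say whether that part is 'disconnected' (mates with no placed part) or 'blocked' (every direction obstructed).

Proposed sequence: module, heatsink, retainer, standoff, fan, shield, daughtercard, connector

1. module@(0, 1) [+x clear] — {module}
2. heatsink@(1, 0) — no placed neighbour ⇒ disconnected

Invalid at step 2 (disconnected)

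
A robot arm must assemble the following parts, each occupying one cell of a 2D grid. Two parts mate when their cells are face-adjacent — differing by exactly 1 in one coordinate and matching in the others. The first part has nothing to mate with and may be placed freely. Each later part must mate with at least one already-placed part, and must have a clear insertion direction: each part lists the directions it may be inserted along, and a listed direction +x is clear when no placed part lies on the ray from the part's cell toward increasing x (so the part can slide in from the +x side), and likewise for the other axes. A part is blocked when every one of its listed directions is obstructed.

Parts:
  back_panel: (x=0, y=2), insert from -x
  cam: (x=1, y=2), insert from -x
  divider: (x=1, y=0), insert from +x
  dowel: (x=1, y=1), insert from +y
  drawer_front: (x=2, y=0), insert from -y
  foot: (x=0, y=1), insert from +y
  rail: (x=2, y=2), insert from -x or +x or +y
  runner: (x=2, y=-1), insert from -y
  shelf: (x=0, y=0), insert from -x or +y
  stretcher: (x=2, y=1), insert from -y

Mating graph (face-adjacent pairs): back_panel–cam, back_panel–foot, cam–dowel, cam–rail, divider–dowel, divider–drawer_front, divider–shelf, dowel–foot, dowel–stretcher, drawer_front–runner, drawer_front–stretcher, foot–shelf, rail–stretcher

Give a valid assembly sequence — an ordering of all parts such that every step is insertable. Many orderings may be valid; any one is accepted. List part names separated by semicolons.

shelf; divider; foot; dowel; cam; back_panel; rail; stretcher; drawer_front; runner

1. shelf@(0, 0) [-x clear] — {shelf}
2. divider@(1, 0) [+x clear] — {divider, shelf}
3. foot@(0, 1) [+y clear] — {divider, foot, shelf}
4. dowel@(1, 1) [+y clear] — {divider, dowel, foot, shelf}
5. cam@(1, 2) [-x clear] — {cam, divider, dowel, foot, shelf}
6. back_panel@(0, 2) [-x clear] — {back_panel, cam, divider, dowel, foot, shelf}
7. rail@(2, 2) [+x clear] — {back_panel, cam, divider, dowel, foot, rail, shelf}
8. stretcher@(2, 1) [-y clear] — {back_panel, cam, divider, dowel, foot, rail, shelf, stretcher}
9. drawer_front@(2, 0) [-y clear] — {back_panel, cam, divider, dowel, drawer_front, foot, rail, shelf, stretcher}
10. runner@(2, -1) [-y clear] — {back_panel, cam, divider, dowel, drawer_front, foot, rail, runner, shelf, stretcher}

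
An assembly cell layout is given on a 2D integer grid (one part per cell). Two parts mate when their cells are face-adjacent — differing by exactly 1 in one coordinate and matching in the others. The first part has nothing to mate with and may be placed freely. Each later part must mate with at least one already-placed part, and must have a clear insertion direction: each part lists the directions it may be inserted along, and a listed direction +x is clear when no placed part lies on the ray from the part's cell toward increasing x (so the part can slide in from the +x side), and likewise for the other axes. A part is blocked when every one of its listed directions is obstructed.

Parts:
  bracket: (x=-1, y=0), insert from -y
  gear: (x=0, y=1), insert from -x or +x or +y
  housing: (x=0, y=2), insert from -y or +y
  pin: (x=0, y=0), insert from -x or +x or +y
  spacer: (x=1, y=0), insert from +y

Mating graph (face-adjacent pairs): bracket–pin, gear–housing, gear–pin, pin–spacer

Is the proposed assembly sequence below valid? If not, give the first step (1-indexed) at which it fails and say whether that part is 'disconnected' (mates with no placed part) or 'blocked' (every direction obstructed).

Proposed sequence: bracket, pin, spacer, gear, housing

Valid

1. bracket@(-1, 0) [-y clear] — {bracket}
2. pin@(0, 0) [+x clear] — {bracket, pin}
3. spacer@(1, 0) [+y clear] — {bracket, pin, spacer}
4. gear@(0, 1) [-x clear] — {bracket, gear, pin, spacer}
5. housing@(0, 2) [+y clear] — {bracket, gear, housing, pin, spacer}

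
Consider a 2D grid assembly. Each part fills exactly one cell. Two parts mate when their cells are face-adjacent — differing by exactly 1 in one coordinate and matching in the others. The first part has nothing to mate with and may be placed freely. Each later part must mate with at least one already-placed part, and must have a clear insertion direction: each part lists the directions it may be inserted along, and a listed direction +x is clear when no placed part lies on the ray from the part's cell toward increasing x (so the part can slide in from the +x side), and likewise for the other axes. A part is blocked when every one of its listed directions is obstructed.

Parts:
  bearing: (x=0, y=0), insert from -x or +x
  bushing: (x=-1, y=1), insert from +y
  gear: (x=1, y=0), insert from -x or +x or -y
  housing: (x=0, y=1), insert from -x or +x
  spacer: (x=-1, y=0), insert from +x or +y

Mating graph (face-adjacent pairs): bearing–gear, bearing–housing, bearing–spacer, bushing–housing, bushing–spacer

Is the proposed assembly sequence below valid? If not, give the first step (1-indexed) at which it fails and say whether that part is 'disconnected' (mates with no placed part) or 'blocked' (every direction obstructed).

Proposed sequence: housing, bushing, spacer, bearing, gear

1. housing@(0, 1) [-x clear] — {housing}
2. bushing@(-1, 1) [+y clear] — {bushing, housing}
3. spacer@(-1, 0) [+x clear] — {bushing, housing, spacer}
4. bearing@(0, 0) [+x clear] — {bearing, bushing, housing, spacer}
5. gear@(1, 0) [+x clear] — {bearing, bushing, gear, housing, spacer}

Valid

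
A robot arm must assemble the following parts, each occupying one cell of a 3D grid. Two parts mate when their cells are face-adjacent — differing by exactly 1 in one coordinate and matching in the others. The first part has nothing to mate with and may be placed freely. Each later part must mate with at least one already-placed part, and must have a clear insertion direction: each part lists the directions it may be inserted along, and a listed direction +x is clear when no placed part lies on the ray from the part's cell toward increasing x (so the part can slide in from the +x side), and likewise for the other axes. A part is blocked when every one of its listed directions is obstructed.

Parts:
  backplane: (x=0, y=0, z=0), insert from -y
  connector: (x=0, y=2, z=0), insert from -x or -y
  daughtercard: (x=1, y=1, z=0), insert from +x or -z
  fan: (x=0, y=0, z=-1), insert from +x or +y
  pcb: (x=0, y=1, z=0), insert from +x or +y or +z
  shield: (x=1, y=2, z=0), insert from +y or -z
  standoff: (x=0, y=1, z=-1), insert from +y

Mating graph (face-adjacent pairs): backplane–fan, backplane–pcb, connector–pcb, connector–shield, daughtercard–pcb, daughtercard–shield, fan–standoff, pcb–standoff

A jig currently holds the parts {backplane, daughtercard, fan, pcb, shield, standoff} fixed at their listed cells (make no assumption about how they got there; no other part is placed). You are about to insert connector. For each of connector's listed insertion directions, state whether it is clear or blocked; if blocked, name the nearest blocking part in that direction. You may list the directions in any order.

-x: clear; -y: blocked by pcb

-x: ray from connector(0, 2, 0) has no placed part ⇒ clear
-y: nearest on ray is pcb@(0, 1, 0) ⇒ blocked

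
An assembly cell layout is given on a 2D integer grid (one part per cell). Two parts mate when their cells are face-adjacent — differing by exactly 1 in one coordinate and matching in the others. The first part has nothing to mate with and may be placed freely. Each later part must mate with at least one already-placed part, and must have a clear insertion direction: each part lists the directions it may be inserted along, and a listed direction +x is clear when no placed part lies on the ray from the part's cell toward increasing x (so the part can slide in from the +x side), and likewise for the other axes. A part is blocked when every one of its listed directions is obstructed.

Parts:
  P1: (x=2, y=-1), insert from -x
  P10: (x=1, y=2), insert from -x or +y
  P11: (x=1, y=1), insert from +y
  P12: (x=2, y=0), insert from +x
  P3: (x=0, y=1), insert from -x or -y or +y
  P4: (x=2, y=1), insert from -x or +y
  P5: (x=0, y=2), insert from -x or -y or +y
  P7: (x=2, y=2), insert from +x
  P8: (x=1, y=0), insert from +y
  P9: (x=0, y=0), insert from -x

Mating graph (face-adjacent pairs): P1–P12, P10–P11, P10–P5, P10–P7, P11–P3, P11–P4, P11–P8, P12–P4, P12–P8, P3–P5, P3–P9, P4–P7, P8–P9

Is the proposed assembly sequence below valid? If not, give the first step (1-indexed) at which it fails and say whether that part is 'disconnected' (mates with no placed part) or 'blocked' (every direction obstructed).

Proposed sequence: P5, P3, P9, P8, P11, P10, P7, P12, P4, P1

Invalid at step 9 (blocked)

1. P5@(0, 2) [-x clear] — {P5}
2. P3@(0, 1) [-x clear] — {P3, P5}
3. P9@(0, 0) [-x clear] — {P3, P5, P9}
4. P8@(1, 0) [+y clear] — {P3, P5, P8, P9}
5. P11@(1, 1) [+y clear] — {P11, P3, P5, P8, P9}
6. P10@(1, 2) [+y clear] — {P10, P11, P3, P5, P8, P9}
7. P7@(2, 2) [+x clear] — {P10, P11, P3, P5, P7, P8, P9}
8. P12@(2, 0) [+x clear] — {P10, P11, P12, P3, P5, P7, P8, P9}
9. P4@(2, 1) — -x/+y all obstructed ⇒ blocked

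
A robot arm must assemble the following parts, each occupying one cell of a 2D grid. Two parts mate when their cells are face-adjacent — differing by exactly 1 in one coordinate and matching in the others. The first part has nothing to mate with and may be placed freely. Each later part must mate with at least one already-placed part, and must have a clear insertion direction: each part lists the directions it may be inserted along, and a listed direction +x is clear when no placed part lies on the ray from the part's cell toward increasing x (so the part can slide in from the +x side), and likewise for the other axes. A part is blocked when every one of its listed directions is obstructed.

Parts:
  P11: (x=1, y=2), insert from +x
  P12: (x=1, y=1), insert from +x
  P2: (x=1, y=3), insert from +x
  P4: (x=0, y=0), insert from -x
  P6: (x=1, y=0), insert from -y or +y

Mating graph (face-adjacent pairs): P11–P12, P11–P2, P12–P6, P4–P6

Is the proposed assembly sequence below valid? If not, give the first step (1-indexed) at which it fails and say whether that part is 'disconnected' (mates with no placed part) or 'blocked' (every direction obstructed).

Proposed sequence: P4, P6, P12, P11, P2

1. P4@(0, 0) [-x clear] — {P4}
2. P6@(1, 0) [-y clear] — {P4, P6}
3. P12@(1, 1) [+x clear] — {P12, P4, P6}
4. P11@(1, 2) [+x clear] — {P11, P12, P4, P6}
5. P2@(1, 3) [+x clear] — {P11, P12, P2, P4, P6}

Valid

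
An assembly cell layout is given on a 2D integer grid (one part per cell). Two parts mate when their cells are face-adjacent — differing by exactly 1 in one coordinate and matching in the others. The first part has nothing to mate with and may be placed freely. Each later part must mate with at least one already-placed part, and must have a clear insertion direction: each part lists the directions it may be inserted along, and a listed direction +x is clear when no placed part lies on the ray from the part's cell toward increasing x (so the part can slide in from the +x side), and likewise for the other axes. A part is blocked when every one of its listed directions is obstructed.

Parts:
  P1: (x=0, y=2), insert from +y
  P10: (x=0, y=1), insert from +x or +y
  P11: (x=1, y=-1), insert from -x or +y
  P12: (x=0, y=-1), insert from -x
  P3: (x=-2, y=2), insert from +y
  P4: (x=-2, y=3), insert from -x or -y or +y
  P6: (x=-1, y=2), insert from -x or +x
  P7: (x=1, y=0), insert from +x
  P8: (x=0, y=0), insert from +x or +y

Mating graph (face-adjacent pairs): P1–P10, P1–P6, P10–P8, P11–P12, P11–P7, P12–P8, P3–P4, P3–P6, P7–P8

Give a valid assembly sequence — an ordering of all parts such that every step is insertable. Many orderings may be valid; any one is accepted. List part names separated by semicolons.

P12; P11; P7; P8; P10; P1; P6; P3; P4

1. P12@(0, -1) [-x clear] — {P12}
2. P11@(1, -1) [+y clear] — {P11, P12}
3. P7@(1, 0) [+x clear] — {P11, P12, P7}
4. P8@(0, 0) [+y clear] — {P11, P12, P7, P8}
5. P10@(0, 1) [+x clear] — {P10, P11, P12, P7, P8}
6. P1@(0, 2) [+y clear] — {P1, P10, P11, P12, P7, P8}
7. P6@(-1, 2) [-x clear] — {P1, P10, P11, P12, P6, P7, P8}
8. P3@(-2, 2) [+y clear] — {P1, P10, P11, P12, P3, P6, P7, P8}
9. P4@(-2, 3) [-x clear] — {P1, P10, P11, P12, P3, P4, P6, P7, P8}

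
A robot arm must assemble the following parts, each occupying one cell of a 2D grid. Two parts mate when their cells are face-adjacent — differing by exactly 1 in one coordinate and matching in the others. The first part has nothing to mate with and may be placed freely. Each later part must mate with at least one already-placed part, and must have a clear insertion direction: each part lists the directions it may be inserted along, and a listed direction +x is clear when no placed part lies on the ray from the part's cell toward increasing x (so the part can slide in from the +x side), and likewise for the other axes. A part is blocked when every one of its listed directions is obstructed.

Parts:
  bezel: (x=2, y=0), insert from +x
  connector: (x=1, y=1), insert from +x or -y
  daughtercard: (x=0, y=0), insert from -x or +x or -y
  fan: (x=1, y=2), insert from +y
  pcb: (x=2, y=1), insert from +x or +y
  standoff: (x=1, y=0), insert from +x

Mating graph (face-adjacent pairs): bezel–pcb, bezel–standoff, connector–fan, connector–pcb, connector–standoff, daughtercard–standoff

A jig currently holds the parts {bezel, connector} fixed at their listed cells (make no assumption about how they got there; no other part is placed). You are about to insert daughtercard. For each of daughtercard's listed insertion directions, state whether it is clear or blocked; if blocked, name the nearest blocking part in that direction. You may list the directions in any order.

+x: blocked by bezel; -x: clear; -y: clear

-x: ray from daughtercard(0, 0) has no placed part ⇒ clear
+x: nearest on ray is bezel@(2, 0) ⇒ blocked
-y: ray from daughtercard(0, 0) has no placed part ⇒ clear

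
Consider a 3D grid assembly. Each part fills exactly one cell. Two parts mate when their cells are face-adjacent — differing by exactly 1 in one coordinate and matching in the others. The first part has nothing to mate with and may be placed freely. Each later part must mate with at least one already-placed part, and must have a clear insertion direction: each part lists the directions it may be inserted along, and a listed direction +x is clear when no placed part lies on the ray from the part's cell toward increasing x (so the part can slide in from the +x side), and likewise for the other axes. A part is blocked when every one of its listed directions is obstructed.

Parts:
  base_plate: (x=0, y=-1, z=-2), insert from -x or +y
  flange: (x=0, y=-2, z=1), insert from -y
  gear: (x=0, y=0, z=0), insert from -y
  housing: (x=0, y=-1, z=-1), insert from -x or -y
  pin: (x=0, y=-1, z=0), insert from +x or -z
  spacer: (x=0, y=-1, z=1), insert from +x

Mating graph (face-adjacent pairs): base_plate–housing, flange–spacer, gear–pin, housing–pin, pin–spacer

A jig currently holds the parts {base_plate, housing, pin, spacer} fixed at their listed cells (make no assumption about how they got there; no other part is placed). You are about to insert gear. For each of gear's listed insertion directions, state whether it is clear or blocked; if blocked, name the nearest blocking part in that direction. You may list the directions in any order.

-y: blocked by pin

-y: nearest on ray is pin@(0, -1, 0) ⇒ blocked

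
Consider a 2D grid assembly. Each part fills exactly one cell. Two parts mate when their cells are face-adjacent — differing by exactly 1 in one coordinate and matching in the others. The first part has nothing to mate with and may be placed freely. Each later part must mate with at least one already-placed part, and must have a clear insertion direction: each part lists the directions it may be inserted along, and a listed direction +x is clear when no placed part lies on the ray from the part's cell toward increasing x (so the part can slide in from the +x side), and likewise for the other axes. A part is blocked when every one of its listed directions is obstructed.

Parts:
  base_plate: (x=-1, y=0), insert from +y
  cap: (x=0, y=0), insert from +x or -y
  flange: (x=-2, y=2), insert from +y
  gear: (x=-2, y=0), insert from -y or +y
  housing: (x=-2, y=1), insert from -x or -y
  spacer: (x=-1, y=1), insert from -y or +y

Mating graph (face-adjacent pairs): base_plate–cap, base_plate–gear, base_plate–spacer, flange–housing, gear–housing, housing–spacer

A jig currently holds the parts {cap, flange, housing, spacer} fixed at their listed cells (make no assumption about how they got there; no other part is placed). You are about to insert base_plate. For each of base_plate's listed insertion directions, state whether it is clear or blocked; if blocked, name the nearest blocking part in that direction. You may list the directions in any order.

+y: blocked by spacer

+y: nearest on ray is spacer@(-1, 1) ⇒ blocked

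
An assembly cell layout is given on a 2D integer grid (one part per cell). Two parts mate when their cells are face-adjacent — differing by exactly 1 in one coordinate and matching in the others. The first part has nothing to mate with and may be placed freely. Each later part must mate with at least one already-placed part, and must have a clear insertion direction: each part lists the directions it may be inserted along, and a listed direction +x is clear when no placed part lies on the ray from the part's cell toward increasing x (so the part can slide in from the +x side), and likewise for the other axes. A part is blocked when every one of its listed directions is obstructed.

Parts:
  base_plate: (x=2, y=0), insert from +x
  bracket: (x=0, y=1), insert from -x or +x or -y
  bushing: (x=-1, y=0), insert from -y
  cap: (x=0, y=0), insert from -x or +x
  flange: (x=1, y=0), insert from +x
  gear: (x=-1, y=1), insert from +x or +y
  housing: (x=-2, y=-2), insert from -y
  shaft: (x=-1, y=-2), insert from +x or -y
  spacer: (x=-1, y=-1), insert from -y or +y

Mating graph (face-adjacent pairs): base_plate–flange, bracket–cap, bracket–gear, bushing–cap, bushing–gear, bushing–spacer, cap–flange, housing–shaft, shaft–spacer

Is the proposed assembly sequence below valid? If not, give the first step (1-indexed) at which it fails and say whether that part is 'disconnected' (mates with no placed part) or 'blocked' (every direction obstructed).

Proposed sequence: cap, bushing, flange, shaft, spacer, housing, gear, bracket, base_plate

1. cap@(0, 0) [-x clear] — {cap}
2. bushing@(-1, 0) [-y clear] — {bushing, cap}
3. flange@(1, 0) [+x clear] — {bushing, cap, flange}
4. shaft@(-1, -2) — no placed neighbour ⇒ disconnected

Invalid at step 4 (disconnected)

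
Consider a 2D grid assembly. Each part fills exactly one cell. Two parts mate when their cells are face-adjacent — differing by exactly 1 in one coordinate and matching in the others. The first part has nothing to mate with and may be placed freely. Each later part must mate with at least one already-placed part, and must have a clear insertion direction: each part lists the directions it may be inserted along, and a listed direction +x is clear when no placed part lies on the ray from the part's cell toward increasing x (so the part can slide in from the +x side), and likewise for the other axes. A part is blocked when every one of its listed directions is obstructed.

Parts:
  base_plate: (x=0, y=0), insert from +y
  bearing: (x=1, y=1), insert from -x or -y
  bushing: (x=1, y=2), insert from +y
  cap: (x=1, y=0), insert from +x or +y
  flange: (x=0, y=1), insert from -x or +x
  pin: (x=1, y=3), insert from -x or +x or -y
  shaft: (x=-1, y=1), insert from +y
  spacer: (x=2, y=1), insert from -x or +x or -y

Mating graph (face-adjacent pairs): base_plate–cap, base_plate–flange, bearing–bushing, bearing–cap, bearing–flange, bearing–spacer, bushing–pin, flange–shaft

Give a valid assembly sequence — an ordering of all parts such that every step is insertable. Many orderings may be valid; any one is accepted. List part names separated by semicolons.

1. base_plate@(0, 0) [+y clear] — {base_plate}
2. cap@(1, 0) [+x clear] — {base_plate, cap}
3. bearing@(1, 1) [-x clear] — {base_plate, bearing, cap}
4. bushing@(1, 2) [+y clear] — {base_plate, bearing, bushing, cap}
5. flange@(0, 1) [-x clear] — {base_plate, bearing, bushing, cap, flange}
6. shaft@(-1, 1) [+y clear] — {base_plate, bearing, bushing, cap, flange, shaft}
7. pin@(1, 3) [-x clear] — {base_plate, bearing, bushing, cap, flange, pin, shaft}
8. spacer@(2, 1) [+x clear] — {base_plate, bearing, bushing, cap, flange, pin, shaft, spacer}

base_plate; cap; bearing; bushing; flange; shaft; pin; spacer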